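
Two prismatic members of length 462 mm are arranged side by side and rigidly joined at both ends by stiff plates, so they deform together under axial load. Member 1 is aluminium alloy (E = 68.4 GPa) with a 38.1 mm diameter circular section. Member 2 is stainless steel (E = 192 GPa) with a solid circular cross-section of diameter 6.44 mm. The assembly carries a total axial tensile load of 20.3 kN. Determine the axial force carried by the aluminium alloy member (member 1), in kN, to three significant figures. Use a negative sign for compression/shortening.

18.8 kN

A_1 = 1140 mm².
A_2 = 32.57 mm².
Equal strain + equilibrium ⇒ each member carries load in proportion to AE: A₁E₁ = 77980000 N, A₂E₂ = 6254000 N, ΣAE = 84240000 N.
F₁ = P·A₁E₁/ΣAE = 20300·77980000/84240000 = 18790 N.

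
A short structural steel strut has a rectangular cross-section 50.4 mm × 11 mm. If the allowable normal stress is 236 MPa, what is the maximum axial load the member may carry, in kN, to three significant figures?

A = 554.4 mm².
P_max = σ_allow · A = 236 · 554.4 = 130800 N = 130.8 kN.

131 kN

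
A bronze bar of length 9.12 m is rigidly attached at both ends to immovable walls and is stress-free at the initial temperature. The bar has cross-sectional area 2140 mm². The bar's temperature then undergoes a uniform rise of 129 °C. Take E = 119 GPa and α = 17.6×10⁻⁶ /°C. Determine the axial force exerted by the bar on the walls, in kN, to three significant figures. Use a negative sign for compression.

-578 kN

Free thermal expansion αLΔT = 17.6e-6 · 9120 · 129 = 20.71 mm.
The walls impose strain ε = −(20.71)/9120 = -2.2704e-03; σ = Eε = 119000 · -2.2704e-03 = -270.2 MPa.
Wall reaction R = σ·A = -270.2·2140 = -578200 N = -578.2 kN.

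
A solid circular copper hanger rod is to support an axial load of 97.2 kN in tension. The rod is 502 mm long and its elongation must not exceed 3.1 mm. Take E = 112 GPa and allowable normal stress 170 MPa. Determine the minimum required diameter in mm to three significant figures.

27.0 mm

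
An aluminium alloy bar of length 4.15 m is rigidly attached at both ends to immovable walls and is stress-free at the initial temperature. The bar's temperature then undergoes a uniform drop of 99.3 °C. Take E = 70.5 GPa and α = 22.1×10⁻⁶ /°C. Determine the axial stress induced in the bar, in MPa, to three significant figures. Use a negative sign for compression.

Free thermal expansion αLΔT = 22.1e-6 · 4150 · -99.3 = -9.107 mm.
The walls impose strain ε = −(-9.107)/4150 = 2.1945e-03; σ = Eε = 70500 · 2.1945e-03 = 154.7 MPa.

155 MPa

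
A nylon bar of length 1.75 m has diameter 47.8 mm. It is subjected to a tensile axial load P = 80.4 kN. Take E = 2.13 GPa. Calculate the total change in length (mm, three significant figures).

36.8 mm

A = 1795 mm².
δ_mech = NL/(AE) = 80400·1750/(1795·2130) = 36.81 mm.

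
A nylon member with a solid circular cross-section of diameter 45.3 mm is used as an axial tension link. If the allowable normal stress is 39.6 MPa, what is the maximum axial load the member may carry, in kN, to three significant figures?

63.8 kN

A = 1612 mm².
P_max = σ_allow · A = 39.6 · 1612 = 63820 N = 63.82 kN.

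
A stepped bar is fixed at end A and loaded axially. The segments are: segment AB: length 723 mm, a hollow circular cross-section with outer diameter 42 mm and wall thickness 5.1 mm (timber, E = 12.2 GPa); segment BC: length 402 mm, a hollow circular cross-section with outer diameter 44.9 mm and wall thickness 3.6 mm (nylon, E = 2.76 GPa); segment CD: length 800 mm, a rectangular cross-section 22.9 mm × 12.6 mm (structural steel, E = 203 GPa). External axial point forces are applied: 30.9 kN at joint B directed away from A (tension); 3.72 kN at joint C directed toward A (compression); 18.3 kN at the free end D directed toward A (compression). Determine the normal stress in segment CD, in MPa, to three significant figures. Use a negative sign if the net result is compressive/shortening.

-63.4 MPa

Internal axial forces (sectioning from the free end, tension +): N_CD = -18.3 kN, N_BC = -22.02 kN, N_AB = 8.88 kN.
A_CD = 288.5 mm².
σ_CD = N_CD/A_CD = -18300/288.5 = -63.42 MPa.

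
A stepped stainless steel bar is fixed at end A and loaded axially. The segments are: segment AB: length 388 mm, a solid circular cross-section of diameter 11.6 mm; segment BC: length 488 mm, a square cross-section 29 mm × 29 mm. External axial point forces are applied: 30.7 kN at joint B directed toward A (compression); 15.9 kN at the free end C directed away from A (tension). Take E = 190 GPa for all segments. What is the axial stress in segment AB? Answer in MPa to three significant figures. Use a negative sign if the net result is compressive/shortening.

Internal axial forces (sectioning from the free end, tension +): N_BC = 15.9 kN, N_AB = -14.8 kN.
A_AB = 105.7 mm².
σ_AB = N_AB/A_AB = -14800/105.7 = -140 MPa.

-140 MPa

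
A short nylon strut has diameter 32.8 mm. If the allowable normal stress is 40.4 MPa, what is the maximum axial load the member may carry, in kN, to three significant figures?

34.1 kN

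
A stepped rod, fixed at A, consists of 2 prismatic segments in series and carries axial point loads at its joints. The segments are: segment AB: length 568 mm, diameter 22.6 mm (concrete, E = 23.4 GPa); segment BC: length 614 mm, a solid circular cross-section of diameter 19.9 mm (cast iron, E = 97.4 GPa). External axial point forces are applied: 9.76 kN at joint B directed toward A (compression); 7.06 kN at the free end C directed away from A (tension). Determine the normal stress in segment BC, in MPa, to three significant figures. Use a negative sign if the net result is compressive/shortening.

22.7 MPa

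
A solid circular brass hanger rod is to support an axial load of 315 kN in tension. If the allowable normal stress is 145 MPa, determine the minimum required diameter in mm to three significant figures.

Required area A ≥ P/σ_allow = 315000/145 = 2172 mm².
For a solid circular section, d ≥ √(4A/π) = 52.59 mm.

52.6 mm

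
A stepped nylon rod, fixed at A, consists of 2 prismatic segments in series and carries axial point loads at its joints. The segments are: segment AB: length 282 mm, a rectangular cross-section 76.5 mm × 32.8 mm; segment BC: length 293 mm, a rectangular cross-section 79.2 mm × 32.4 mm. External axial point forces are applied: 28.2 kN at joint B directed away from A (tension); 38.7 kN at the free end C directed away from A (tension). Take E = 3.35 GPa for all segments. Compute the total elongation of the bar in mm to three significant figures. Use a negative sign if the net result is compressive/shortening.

Internal axial forces (sectioning from the free end, tension +): N_BC = 38.7 kN, N_AB = 66.9 kN.
A_AB = 2509 mm².
A_BC = 2566 mm².
δ_AB = 66900·282/(2509·3350) = 2.244 mm
δ_BC = 38700·293/(2566·3350) = 1.319 mm
δ = Σδ_i = 3.563 mm.

3.56 mm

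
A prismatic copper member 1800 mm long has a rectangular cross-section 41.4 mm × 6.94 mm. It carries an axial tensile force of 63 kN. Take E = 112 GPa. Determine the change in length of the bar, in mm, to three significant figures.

A = 287.3 mm².
δ_mech = NL/(AE) = 63000·1800/(287.3·112000) = 3.524 mm.

3.52 mm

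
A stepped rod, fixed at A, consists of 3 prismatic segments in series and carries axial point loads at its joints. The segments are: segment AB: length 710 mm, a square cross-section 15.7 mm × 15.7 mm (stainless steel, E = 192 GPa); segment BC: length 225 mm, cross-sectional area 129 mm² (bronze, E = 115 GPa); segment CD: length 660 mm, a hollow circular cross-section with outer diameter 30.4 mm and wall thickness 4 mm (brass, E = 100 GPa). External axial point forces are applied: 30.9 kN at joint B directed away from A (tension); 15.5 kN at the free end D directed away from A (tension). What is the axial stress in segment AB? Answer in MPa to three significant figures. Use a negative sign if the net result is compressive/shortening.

188 MPa

Internal axial forces (sectioning from the free end, tension +): N_CD = 15.5 kN, N_BC = 15.5 kN, N_AB = 46.4 kN.
A_AB = 246.5 mm².
σ_AB = N_AB/A_AB = 46400/246.5 = 188.2 MPa.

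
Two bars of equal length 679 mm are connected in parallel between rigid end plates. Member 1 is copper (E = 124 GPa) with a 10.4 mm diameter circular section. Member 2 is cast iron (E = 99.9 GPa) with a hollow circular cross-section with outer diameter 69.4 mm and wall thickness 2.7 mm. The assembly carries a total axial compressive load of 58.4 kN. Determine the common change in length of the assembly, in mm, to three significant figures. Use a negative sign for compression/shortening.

-0.591 mm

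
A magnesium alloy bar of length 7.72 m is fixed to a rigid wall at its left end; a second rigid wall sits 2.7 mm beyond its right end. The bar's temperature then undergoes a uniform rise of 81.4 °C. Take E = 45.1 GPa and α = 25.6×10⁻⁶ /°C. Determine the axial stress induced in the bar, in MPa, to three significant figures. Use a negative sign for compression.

-78.2 MPa

Free thermal expansion αLΔT = 25.6e-6 · 7720 · 81.4 = 16.09 mm.
The walls engage after the gap closes; constrained expansion = 16.09 − 2.7 = 13.39 mm.
The walls impose strain ε = −(13.39)/7720 = -1.7341e-03; σ = Eε = 45100 · -1.7341e-03 = -78.21 MPa.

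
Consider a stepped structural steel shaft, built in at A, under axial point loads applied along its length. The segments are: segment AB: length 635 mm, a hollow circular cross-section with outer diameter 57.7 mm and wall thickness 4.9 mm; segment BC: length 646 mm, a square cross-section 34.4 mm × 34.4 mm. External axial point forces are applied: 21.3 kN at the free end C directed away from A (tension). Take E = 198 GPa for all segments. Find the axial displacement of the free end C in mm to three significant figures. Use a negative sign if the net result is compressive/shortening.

Internal axial forces (sectioning from the free end, tension +): N_BC = 21.3 kN, N_AB = 21.3 kN.
A_AB = 812.8 mm².
A_BC = 1183 mm².
δ_AB = 21300·635/(812.8·198000) = 0.08404 mm
δ_BC = 21300·646/(1183·198000) = 0.05873 mm
δ = Σδ_i = 0.1428 mm.

0.143 mm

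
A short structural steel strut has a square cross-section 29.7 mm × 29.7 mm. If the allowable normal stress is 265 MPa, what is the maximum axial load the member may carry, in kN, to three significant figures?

234 kN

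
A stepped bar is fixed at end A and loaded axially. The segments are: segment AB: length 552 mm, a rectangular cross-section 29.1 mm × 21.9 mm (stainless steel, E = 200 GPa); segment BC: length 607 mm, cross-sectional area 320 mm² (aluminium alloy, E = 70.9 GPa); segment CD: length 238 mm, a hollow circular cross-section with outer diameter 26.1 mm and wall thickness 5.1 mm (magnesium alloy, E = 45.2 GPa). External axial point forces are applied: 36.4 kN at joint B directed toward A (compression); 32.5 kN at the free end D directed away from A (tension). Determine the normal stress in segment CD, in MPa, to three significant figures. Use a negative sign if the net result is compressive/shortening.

Internal axial forces (sectioning from the free end, tension +): N_CD = 32.5 kN, N_BC = 32.5 kN, N_AB = -3.9 kN.
A_CD = 336.5 mm².
σ_CD = N_CD/A_CD = 32500/336.5 = 96.59 MPa.

96.6 MPa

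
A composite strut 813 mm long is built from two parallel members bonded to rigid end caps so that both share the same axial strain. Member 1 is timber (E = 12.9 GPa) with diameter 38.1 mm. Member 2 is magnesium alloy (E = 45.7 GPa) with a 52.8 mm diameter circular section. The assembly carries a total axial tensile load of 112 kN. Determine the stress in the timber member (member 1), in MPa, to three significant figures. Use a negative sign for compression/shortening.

A_1 = 1140 mm².
A_2 = 2190 mm².
Equal strain + equilibrium ⇒ each member carries load in proportion to AE: A₁E₁ = 14710000 N, A₂E₂ = 100100000 N, ΣAE = 114800000 N.
σ₁ = P·E₁/ΣAE = 112000·12900/114800000 = 12.59 MPa.

12.6 MPa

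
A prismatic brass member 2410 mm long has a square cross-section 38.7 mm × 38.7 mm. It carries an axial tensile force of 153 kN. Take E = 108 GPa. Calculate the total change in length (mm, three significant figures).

2.28 mm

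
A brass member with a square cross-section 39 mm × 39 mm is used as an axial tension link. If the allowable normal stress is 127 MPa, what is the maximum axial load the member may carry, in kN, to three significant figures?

A = 1521 mm².
P_max = σ_allow · A = 127 · 1521 = 193200 N = 193.2 kN.

193 kN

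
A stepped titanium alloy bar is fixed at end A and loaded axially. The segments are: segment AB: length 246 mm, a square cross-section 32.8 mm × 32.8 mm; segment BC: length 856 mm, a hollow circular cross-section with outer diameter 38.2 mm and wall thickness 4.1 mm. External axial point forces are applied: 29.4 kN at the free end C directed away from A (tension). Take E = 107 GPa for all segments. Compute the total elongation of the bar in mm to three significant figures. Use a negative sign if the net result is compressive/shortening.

Internal axial forces (sectioning from the free end, tension +): N_BC = 29.4 kN, N_AB = 29.4 kN.
A_AB = 1076 mm².
A_BC = 439.2 mm².
δ_AB = 29400·246/(1076·107000) = 0.06283 mm
δ_BC = 29400·856/(439.2·107000) = 0.5355 mm
δ = Σδ_i = 0.5983 mm.

0.598 mm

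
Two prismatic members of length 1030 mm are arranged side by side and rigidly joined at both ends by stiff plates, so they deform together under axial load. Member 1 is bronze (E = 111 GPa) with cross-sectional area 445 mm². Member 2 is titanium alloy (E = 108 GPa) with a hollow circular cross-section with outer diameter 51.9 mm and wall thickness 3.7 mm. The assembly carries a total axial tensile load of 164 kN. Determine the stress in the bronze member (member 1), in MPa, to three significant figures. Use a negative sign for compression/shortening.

A_2 = 560.3 mm².
Equal strain + equilibrium ⇒ each member carries load in proportion to AE: A₁E₁ = 49400000 N, A₂E₂ = 60510000 N, ΣAE = 109900000 N.
σ₁ = P·E₁/ΣAE = 164000·111000/109900000 = 165.6 MPa.

166 MPa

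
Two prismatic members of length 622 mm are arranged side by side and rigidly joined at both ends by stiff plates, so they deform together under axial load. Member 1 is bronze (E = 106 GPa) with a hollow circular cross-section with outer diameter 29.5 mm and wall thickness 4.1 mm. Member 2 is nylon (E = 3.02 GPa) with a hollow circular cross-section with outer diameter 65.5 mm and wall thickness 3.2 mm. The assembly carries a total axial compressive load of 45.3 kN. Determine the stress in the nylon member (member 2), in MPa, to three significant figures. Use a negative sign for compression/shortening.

-3.74 MPa

A_1 = 327.2 mm².
A_2 = 626.3 mm².
Equal strain + equilibrium ⇒ each member carries load in proportion to AE: A₁E₁ = 34680000 N, A₂E₂ = 1891000 N, ΣAE = 36570000 N.
σ₂ = P·E₂/ΣAE = -45300·3020/36570000 = -3.741 MPa.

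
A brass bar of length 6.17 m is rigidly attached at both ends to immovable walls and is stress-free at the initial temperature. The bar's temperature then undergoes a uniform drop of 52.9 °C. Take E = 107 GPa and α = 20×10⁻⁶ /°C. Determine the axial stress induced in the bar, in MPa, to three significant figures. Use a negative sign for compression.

Free thermal expansion αLΔT = 20e-6 · 6170 · -52.9 = -6.528 mm.
The walls impose strain ε = −(-6.528)/6170 = 1.0580e-03; σ = Eε = 107000 · 1.0580e-03 = 113.2 MPa.

113 MPa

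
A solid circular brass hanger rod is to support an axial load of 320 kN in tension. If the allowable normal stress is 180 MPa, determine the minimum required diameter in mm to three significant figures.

Required area A ≥ P/σ_allow = 320000/180 = 1778 mm².
For a solid circular section, d ≥ √(4A/π) = 47.58 mm.

47.6 mm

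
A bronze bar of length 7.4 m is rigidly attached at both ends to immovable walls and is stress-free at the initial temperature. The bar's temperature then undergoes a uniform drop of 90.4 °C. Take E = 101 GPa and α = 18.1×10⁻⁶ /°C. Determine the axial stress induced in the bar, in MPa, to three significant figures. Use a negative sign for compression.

165 MPa

Free thermal expansion αLΔT = 18.1e-6 · 7400 · -90.4 = -12.11 mm.
The walls impose strain ε = −(-12.11)/7400 = 1.6362e-03; σ = Eε = 101000 · 1.6362e-03 = 165.3 MPa.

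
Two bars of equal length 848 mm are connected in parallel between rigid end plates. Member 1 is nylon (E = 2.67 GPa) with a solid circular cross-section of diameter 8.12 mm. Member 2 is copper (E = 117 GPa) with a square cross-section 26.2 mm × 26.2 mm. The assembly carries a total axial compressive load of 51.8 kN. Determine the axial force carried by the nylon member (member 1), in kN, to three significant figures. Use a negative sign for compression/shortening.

A_1 = 51.78 mm².
A_2 = 686.4 mm².
Equal strain + equilibrium ⇒ each member carries load in proportion to AE: A₁E₁ = 138300 N, A₂E₂ = 80310000 N, ΣAE = 80450000 N.
F₁ = P·A₁E₁/ΣAE = -51800·138300/80450000 = -89.02 N.

-0.0890 kN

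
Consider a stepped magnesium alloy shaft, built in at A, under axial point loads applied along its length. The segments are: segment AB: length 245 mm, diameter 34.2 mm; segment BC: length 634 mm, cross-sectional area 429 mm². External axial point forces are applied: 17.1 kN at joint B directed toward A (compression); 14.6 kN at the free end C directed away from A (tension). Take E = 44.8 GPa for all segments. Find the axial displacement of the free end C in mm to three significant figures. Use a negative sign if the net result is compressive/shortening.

0.467 mm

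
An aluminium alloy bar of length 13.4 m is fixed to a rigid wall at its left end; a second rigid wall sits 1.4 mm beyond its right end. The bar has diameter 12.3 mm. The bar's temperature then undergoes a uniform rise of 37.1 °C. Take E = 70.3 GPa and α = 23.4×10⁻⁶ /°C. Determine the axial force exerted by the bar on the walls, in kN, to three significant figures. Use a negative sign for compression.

-6.38 kN

Free thermal expansion αLΔT = 23.4e-6 · 13400 · 37.1 = 11.63 mm.
The walls engage after the gap closes; constrained expansion = 11.63 − 1.4 = 10.23 mm.
The walls impose strain ε = −(10.23)/13400 = -7.6366e-04; σ = Eε = 70300 · -7.6366e-04 = -53.69 MPa.
Wall reaction R = σ·A = -53.69·118.8 = -6379 N = -6.379 kN.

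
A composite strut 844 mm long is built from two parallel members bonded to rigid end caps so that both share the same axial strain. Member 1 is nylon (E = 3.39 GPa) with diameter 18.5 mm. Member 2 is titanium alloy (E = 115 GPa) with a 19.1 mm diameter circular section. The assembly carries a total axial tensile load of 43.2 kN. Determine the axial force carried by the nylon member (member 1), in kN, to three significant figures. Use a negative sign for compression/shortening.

1.16 kN

A_1 = 268.8 mm².
A_2 = 286.5 mm².
Equal strain + equilibrium ⇒ each member carries load in proportion to AE: A₁E₁ = 911200 N, A₂E₂ = 32950000 N, ΣAE = 33860000 N.
F₁ = P·A₁E₁/ΣAE = 43200·911200/33860000 = 1163 N.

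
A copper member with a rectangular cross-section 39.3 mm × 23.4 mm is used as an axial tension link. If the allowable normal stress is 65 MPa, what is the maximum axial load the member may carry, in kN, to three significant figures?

59.8 kN

A = 919.6 mm².
P_max = σ_allow · A = 65 · 919.6 = 59780 N = 59.78 kN.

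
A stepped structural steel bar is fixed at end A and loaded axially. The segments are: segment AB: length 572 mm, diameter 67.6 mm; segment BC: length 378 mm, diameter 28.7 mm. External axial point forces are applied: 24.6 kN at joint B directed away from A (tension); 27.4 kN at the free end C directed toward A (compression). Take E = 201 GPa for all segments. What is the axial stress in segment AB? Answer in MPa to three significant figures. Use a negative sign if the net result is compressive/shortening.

Internal axial forces (sectioning from the free end, tension +): N_BC = -27.4 kN, N_AB = -2.8 kN.
A_AB = 3589 mm².
σ_AB = N_AB/A_AB = -2800/3589 = -0.7801 MPa.

-0.780 MPa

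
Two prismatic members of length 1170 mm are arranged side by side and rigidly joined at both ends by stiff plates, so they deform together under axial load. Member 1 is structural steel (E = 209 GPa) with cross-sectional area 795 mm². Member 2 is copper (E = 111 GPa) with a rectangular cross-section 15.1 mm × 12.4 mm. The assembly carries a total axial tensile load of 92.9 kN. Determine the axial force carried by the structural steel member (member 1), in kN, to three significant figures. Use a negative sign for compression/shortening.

82.6 kN

A_2 = 187.2 mm².
Equal strain + equilibrium ⇒ each member carries load in proportion to AE: A₁E₁ = 166200000 N, A₂E₂ = 20780000 N, ΣAE = 186900000 N.
F₁ = P·A₁E₁/ΣAE = 92900·166200000/186900000 = 82570 N.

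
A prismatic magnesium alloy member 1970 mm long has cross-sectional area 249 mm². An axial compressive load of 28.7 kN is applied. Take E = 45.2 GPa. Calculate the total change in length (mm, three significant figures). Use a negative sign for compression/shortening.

δ_mech = NL/(AE) = -28700·1970/(249·45200) = -5.024 mm.

-5.02 mm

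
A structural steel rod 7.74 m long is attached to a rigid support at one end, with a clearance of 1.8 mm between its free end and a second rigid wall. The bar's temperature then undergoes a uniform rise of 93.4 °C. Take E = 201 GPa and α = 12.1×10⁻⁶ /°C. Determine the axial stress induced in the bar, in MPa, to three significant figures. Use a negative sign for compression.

-180 MPa

Free thermal expansion αLΔT = 12.1e-6 · 7740 · 93.4 = 8.747 mm.
The walls engage after the gap closes; constrained expansion = 8.747 − 1.8 = 6.947 mm.
The walls impose strain ε = −(6.947)/7740 = -8.9758e-04; σ = Eε = 201000 · -8.9758e-04 = -180.4 MPa.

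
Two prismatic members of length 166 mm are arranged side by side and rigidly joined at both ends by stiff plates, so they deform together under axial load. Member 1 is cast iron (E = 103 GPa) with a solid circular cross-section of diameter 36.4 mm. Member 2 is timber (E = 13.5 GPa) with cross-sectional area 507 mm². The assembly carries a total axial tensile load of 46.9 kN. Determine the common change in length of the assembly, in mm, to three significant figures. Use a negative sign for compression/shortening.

0.0683 mm

A_1 = 1041 mm².
Equal strain + equilibrium ⇒ each member carries load in proportion to AE: A₁E₁ = 107200000 N, A₂E₂ = 6844000 N, ΣAE = 114000000 N.
δ = PL/ΣAE = 46900·166/114000000 = 0.06828 mm.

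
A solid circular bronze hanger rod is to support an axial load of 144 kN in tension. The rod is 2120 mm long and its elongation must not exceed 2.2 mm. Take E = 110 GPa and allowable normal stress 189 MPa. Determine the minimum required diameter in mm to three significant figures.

Required area A ≥ P/σ_allow = 144000/189 = 761.9 mm².
For a solid circular section, d ≥ √(4A/π) = 31.15 mm.
Elongation limit: A ≥ PL/(Eδ_allow) = 144000·2120/(110000·2.2) = 1261 mm² ⇒ d ≥ 40.08 mm.
The elongation limit governs.

40.1 mm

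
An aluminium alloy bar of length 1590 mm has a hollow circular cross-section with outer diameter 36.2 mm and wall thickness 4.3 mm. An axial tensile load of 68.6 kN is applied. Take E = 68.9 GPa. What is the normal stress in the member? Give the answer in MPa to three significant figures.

A = 430.9 mm².
σ = N/A = 68600/430.9 = 159.2 MPa.

159 MPa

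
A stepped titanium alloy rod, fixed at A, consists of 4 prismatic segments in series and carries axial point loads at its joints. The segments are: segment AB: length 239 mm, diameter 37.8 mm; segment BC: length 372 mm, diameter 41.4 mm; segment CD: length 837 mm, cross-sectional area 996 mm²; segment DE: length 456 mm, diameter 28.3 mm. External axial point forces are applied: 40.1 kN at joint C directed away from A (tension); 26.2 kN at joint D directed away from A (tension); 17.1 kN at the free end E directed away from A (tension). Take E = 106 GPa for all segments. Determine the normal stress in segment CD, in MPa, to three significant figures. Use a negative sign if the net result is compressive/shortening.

Internal axial forces (sectioning from the free end, tension +): N_DE = 17.1 kN, N_CD = 43.3 kN, N_BC = 83.4 kN, N_AB = 83.4 kN.
σ_CD = N_CD/A_CD = 43300/996 = 43.47 MPa.

43.5 MPa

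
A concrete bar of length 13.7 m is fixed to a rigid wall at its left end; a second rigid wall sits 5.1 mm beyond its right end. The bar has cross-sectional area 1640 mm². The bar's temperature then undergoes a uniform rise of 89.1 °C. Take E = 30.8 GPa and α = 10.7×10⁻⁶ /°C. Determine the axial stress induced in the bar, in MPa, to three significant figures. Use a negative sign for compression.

-17.9 MPa

Free thermal expansion αLΔT = 10.7e-6 · 13700 · 89.1 = 13.06 mm.
The walls engage after the gap closes; constrained expansion = 13.06 − 5.1 = 7.961 mm.
The walls impose strain ε = −(7.961)/13700 = -5.8111e-04; σ = Eε = 30800 · -5.8111e-04 = -17.9 MPa.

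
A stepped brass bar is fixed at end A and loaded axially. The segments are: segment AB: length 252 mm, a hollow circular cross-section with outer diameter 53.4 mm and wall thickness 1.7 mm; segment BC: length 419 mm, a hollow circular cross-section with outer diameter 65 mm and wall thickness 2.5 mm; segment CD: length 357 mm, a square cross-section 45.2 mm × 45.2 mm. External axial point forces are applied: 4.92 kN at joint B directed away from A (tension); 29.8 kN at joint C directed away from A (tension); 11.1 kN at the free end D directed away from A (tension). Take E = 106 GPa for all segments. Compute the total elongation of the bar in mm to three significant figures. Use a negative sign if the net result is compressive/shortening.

0.742 mm

Internal axial forces (sectioning from the free end, tension +): N_CD = 11.1 kN, N_BC = 40.9 kN, N_AB = 45.82 kN.
A_AB = 276.1 mm².
A_BC = 490.9 mm².
A_CD = 2043 mm².
δ_AB = 45820·252/(276.1·106000) = 0.3945 mm
δ_BC = 40900·419/(490.9·106000) = 0.3294 mm
δ_CD = 11100·357/(2043·106000) = 0.0183 mm
δ = Σδ_i = 0.7422 mm.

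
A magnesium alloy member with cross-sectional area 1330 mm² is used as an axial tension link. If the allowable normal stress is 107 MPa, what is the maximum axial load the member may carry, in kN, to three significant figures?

P_max = σ_allow · A = 107 · 1330 = 142300 N = 142.3 kN.

142 kN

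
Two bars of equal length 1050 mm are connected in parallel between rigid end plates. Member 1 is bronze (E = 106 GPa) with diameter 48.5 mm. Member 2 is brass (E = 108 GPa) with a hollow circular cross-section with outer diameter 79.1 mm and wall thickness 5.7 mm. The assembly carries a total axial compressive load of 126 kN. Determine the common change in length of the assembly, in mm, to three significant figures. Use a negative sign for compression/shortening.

A_1 = 1847 mm².
A_2 = 1314 mm².
Equal strain + equilibrium ⇒ each member carries load in proportion to AE: A₁E₁ = 195800000 N, A₂E₂ = 142000000 N, ΣAE = 337800000 N.
δ = PL/ΣAE = -126000·1050/337800000 = -0.3917 mm.

-0.392 mm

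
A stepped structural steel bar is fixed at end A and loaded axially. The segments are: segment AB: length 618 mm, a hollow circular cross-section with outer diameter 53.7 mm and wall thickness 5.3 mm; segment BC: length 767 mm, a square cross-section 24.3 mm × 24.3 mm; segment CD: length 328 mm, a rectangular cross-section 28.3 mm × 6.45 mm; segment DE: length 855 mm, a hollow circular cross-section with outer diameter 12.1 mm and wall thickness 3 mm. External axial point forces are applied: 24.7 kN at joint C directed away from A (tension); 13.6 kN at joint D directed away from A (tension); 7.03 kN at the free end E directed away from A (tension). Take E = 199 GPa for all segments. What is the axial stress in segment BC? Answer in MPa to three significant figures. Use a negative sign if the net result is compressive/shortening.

76.8 MPa

Internal axial forces (sectioning from the free end, tension +): N_DE = 7.03 kN, N_CD = 20.63 kN, N_BC = 45.33 kN, N_AB = 45.33 kN.
A_BC = 590.5 mm².
σ_BC = N_BC/A_BC = 45330/590.5 = 76.77 MPa.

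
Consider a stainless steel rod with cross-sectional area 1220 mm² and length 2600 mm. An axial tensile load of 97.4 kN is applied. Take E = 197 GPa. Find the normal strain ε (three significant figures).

4.05e-04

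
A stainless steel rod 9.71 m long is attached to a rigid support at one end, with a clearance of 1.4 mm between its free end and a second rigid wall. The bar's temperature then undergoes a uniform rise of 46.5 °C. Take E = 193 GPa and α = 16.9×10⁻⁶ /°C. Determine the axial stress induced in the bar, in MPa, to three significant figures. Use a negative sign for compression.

-124 MPa

Free thermal expansion αLΔT = 16.9e-6 · 9710 · 46.5 = 7.631 mm.
The walls engage after the gap closes; constrained expansion = 7.631 − 1.4 = 6.231 mm.
The walls impose strain ε = −(6.231)/9710 = -6.4167e-04; σ = Eε = 193000 · -6.4167e-04 = -123.8 MPa.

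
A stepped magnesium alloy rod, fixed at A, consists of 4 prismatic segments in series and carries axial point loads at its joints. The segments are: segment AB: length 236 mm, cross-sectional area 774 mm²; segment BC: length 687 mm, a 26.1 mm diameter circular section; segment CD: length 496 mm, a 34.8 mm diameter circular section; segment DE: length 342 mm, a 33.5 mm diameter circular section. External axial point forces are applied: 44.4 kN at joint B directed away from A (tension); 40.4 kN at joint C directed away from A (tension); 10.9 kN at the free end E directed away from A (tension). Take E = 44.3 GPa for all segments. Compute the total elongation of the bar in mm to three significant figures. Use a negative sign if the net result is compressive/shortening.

2.37 mm

Internal axial forces (sectioning from the free end, tension +): N_DE = 10.9 kN, N_CD = 10.9 kN, N_BC = 51.3 kN, N_AB = 95.7 kN.
A_BC = 535 mm².
A_CD = 951.1 mm².
A_DE = 881.4 mm².
δ_AB = 95700·236/(774·44300) = 0.6587 mm
δ_BC = 51300·687/(535·44300) = 1.487 mm
δ_CD = 10900·496/(951.1·44300) = 0.1283 mm
δ_DE = 10900·342/(881.4·44300) = 0.09547 mm
δ = Σδ_i = 2.369 mm.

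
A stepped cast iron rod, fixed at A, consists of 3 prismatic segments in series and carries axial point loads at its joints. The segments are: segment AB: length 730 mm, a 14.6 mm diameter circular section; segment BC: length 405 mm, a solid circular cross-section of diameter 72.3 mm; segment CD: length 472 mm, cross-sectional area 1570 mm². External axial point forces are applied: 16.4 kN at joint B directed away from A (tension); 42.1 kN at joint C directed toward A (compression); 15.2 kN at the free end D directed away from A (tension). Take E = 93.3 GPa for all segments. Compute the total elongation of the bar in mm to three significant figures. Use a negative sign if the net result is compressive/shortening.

-0.470 mm

Internal axial forces (sectioning from the free end, tension +): N_CD = 15.2 kN, N_BC = -26.9 kN, N_AB = -10.5 kN.
A_AB = 167.4 mm².
A_BC = 4106 mm².
δ_AB = -10500·730/(167.4·93300) = -0.4907 mm
δ_BC = -26900·405/(4106·93300) = -0.02844 mm
δ_CD = 15200·472/(1570·93300) = 0.04898 mm
δ = Σδ_i = -0.4702 mm.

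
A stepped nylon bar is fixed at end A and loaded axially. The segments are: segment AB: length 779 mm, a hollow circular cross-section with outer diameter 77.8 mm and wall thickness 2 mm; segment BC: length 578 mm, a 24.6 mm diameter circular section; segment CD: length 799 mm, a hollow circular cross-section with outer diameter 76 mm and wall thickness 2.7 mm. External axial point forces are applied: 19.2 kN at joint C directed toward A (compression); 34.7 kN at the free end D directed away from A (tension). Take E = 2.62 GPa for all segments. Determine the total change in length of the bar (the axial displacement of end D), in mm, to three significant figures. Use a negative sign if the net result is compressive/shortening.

33.9 mm

Internal axial forces (sectioning from the free end, tension +): N_CD = 34.7 kN, N_BC = 15.5 kN, N_AB = 15.5 kN.
A_AB = 476.3 mm².
A_BC = 475.3 mm².
A_CD = 621.8 mm².
δ_AB = 15500·779/(476.3·2620) = 9.677 mm
δ_BC = 15500·578/(475.3·2620) = 7.194 mm
δ_CD = 34700·799/(621.8·2620) = 17.02 mm
δ = Σδ_i = 33.89 mm.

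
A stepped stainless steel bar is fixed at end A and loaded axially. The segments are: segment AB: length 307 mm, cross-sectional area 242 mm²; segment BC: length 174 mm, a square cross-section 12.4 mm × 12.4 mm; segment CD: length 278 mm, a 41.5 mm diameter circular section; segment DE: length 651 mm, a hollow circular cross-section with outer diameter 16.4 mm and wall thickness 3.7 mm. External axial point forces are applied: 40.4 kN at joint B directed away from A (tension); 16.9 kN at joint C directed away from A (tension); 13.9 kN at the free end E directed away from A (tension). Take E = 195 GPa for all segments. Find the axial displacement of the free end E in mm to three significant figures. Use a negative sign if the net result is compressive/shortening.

0.971 mm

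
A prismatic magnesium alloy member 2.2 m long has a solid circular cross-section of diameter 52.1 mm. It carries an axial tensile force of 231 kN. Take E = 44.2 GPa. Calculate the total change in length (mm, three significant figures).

A = 2132 mm².
δ_mech = NL/(AE) = 231000·2200/(2132·44200) = 5.393 mm.

5.39 mm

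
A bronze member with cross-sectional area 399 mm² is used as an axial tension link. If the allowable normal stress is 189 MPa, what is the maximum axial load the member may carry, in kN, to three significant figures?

75.4 kN

P_max = σ_allow · A = 189 · 399 = 75410 N = 75.41 kN.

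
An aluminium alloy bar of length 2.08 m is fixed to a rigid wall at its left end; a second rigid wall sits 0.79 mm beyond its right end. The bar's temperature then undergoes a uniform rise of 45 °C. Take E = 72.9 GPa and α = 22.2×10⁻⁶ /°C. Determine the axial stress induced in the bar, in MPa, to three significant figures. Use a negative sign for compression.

-45.1 MPa

Free thermal expansion αLΔT = 22.2e-6 · 2080 · 45 = 2.078 mm.
The walls engage after the gap closes; constrained expansion = 2.078 − 0.79 = 1.288 mm.
The walls impose strain ε = −(1.288)/2080 = -6.1919e-04; σ = Eε = 72900 · -6.1919e-04 = -45.14 MPa.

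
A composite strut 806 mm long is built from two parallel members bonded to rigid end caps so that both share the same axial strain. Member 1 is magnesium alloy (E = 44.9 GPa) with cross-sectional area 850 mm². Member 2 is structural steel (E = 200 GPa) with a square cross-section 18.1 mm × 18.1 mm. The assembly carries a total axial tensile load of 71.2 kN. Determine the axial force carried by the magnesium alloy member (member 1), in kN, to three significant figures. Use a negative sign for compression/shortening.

A_2 = 327.6 mm².
Equal strain + equilibrium ⇒ each member carries load in proportion to AE: A₁E₁ = 38160000 N, A₂E₂ = 65520000 N, ΣAE = 103700000 N.
F₁ = P·A₁E₁/ΣAE = 71200·38160000/103700000 = 26210 N.

26.2 kN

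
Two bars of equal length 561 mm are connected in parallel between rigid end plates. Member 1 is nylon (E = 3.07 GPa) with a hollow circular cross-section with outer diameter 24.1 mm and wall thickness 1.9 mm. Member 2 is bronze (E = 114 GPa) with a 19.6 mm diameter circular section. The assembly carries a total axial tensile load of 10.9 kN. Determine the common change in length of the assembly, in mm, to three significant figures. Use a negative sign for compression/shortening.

A_1 = 132.5 mm².
A_2 = 301.7 mm².
Equal strain + equilibrium ⇒ each member carries load in proportion to AE: A₁E₁ = 406800 N, A₂E₂ = 34400000 N, ΣAE = 34800000 N.
δ = PL/ΣAE = 10900·561/34800000 = 0.1757 mm.

0.176 mm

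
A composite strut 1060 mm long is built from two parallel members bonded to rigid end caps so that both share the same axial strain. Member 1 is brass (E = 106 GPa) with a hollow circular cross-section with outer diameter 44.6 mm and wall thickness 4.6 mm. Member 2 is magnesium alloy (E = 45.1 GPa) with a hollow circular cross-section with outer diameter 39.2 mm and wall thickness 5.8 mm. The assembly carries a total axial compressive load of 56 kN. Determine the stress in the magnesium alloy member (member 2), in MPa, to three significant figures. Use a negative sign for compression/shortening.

A_1 = 578.1 mm².
A_2 = 608.6 mm².
Equal strain + equilibrium ⇒ each member carries load in proportion to AE: A₁E₁ = 61270000 N, A₂E₂ = 27450000 N, ΣAE = 88720000 N.
σ₂ = P·E₂/ΣAE = -56000·45100/88720000 = -28.47 MPa.

-28.5 MPa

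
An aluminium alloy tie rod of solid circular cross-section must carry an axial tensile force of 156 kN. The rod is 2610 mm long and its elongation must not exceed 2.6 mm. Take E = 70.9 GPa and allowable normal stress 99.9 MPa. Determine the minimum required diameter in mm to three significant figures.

53.0 mm

Required area A ≥ P/σ_allow = 156000/99.9 = 1562 mm².
For a solid circular section, d ≥ √(4A/π) = 44.59 mm.
Elongation limit: A ≥ PL/(Eδ_allow) = 156000·2610/(70900·2.6) = 2209 mm² ⇒ d ≥ 53.03 mm.
The elongation limit governs.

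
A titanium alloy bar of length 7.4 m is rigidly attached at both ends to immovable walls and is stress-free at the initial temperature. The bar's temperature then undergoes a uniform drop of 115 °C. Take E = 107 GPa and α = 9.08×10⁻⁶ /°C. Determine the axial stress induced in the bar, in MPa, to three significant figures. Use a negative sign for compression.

112 MPa

Free thermal expansion αLΔT = 9.08e-6 · 7400 · -115 = -7.727 mm.
The walls impose strain ε = −(-7.727)/7400 = 1.0442e-03; σ = Eε = 107000 · 1.0442e-03 = 111.7 MPa.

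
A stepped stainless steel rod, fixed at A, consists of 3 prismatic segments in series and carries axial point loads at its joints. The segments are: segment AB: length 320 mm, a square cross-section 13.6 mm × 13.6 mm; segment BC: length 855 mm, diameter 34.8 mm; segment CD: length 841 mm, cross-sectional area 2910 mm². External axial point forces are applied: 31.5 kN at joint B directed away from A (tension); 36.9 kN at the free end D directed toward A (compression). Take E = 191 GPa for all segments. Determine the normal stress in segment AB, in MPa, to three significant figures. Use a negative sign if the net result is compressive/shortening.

Internal axial forces (sectioning from the free end, tension +): N_CD = -36.9 kN, N_BC = -36.9 kN, N_AB = -5.4 kN.
A_AB = 185 mm².
σ_AB = N_AB/A_AB = -5400/185 = -29.2 MPa.

-29.2 MPa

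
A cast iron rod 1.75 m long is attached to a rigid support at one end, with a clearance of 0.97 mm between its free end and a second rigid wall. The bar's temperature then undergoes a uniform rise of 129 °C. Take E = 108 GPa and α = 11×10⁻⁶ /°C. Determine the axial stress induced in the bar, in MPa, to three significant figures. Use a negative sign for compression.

Free thermal expansion αLΔT = 11e-6 · 1750 · 129 = 2.483 mm.
The walls engage after the gap closes; constrained expansion = 2.483 − 0.97 = 1.513 mm.
The walls impose strain ε = −(1.513)/1750 = -8.6471e-04; σ = Eε = 108000 · -8.6471e-04 = -93.39 MPa.

-93.4 MPa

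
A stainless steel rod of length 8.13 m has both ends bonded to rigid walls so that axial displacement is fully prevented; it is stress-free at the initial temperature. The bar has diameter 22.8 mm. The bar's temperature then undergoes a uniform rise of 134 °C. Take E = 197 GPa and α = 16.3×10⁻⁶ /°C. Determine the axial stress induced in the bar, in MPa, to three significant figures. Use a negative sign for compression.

Free thermal expansion αLΔT = 16.3e-6 · 8130 · 134 = 17.76 mm.
The walls impose strain ε = −(17.76)/8130 = -2.1842e-03; σ = Eε = 197000 · -2.1842e-03 = -430.3 MPa.

-430 MPa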